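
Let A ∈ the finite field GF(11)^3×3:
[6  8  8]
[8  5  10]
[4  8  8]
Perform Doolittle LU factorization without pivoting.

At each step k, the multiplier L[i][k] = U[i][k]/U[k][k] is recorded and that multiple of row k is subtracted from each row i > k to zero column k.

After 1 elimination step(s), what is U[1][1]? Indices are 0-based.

Step 1: pivot at (0,0) is 6.
  row1 ← row1 − (5)·row0  ⇒  L[1][0]=5, U row1=(0, 9, 3)
  row2 ← row2 − (8)·row0  ⇒  L[2][0]=8, U row2=(0, 10, 10)

U[1][1] = 9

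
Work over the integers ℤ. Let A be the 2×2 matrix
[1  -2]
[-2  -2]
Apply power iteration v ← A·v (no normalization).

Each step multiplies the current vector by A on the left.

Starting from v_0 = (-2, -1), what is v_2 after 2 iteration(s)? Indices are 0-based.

v_2 = (-12, -12)

v_0 = (-2, -1).
v_1 = A·v_0 = (0, 6).
v_2 = A·v_1 = (-12, -12).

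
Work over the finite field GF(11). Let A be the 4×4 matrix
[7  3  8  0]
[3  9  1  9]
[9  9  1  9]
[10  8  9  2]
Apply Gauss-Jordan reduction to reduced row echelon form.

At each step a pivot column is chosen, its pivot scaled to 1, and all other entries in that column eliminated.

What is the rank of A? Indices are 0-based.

rank = 4

step 1: normalize row 0 (÷7) = (1, 2, 9, 0)
  row 1: subtract 3×row0 = (0, 3, 7, 9)
  row 2: subtract 9×row0 = (0, 2, 8, 9)
  row 3: subtract 10×row0 = (0, 10, 7, 2)
step 2: normalize row 1 (÷3) = (0, 1, 6, 3)
  row 0: subtract 2×row1 = (1, 0, 8, 5)
  row 2: subtract 2×row1 = (0, 0, 7, 3)
  row 3: subtract 10×row1 = (0, 0, 2, 5)
step 3: normalize row 2 (÷7) = (0, 0, 1, 2)
  row 0: subtract 8×row2 = (1, 0, 0, 0)
  row 1: subtract 6×row2 = (0, 1, 0, 2)
  row 3: subtract 2×row2 = (0, 0, 0, 1)
step 4: normalize row 3 (÷1) = (0, 0, 0, 1)
  row 1: subtract 2×row3 = (0, 1, 0, 0)
  row 2: subtract 2×row3 = (0, 0, 1, 0)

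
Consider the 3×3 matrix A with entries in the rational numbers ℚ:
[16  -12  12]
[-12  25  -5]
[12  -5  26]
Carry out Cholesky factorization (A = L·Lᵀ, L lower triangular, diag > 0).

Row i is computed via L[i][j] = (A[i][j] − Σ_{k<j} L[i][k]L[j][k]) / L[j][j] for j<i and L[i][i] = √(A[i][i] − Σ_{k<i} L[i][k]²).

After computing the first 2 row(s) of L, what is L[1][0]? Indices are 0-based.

L[1][0] = -3

Step 1: L[0][0] = √(16) = 4.
  L[1][0] = (-12) / L[0][0] = -3.
Step 2: L[1][1] = √(16) = 4.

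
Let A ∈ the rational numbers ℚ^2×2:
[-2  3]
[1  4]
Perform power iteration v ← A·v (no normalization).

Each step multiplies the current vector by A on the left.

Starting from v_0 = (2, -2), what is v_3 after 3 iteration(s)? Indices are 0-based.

v_0 = (2, -2).
v_1 = A·v_0 = (-10, -6).
v_2 = A·v_1 = (2, -34).
v_3 = A·v_2 = (-106, -134).

v_3 = (-106, -134)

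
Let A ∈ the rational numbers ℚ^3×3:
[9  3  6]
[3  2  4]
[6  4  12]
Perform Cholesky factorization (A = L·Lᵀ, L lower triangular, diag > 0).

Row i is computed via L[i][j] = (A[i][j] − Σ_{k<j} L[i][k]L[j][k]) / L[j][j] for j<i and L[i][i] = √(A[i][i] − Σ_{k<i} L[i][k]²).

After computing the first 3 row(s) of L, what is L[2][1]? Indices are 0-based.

L[2][1] = 2

Step 1: L[0][0] = √(9) = 3.
  L[1][0] = (3) / L[0][0] = 1.
Step 2: L[1][1] = √(1) = 1.
  L[2][0] = (6) / L[0][0] = 2.
  L[2][1] = (2) / L[1][1] = 2.
Step 3: L[2][2] = √(4) = 2.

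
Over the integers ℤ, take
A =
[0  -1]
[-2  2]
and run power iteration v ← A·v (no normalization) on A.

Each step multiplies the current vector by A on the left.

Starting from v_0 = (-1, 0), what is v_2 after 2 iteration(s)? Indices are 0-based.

v_0 = (-1, 0).
v_1 = A·v_0 = (0, 2).
v_2 = A·v_1 = (-2, 4).

v_2 = (-2, 4)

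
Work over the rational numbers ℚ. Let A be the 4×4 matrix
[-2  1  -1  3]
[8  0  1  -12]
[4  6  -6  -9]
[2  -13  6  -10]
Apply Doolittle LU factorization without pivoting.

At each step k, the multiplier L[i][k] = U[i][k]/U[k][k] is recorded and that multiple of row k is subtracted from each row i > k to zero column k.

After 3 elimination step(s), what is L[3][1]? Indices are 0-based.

k=0: U[0][0]=-2
  eliminate (1,0): mult=-4, new row 1: (0, 4, -3, 0); set L[1][0]=-4
  eliminate (2,0): mult=-2, new row 2: (0, 8, -8, -3); set L[2][0]=-2
  eliminate (3,0): mult=-1, new row 3: (0, -12, 5, -7); set L[3][0]=-1
k=1: U[1][1]=4
  eliminate (2,1): mult=2, new row 2: (0, 0, -2, -3); set L[2][1]=2
  eliminate (3,1): mult=-3, new row 3: (0, 0, -4, -7); set L[3][1]=-3
k=2: U[2][2]=-2
  eliminate (3,2): mult=2, new row 3: (0, 0, 0, -1); set L[3][2]=2

L[3][1] = -3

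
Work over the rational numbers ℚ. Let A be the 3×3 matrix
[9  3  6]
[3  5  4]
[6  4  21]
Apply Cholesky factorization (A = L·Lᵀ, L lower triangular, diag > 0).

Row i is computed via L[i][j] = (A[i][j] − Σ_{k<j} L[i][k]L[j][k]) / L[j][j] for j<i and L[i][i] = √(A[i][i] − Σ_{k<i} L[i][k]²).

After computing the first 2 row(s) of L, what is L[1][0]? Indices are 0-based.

Step 1: L[0][0] = √(9) = 3.
  L[1][0] = (3) / L[0][0] = 1.
Step 2: L[1][1] = √(4) = 2.

L[1][0] = 1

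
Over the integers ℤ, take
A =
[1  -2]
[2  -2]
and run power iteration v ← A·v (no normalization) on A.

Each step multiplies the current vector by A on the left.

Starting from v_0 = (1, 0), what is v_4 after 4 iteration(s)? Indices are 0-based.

v_0 = (1, 0).
v_1 = A·v_0 = (1, 2).
v_2 = A·v_1 = (-3, -2).
v_3 = A·v_2 = (1, -2).
v_4 = A·v_3 = (5, 6).

v_4 = (5, 6)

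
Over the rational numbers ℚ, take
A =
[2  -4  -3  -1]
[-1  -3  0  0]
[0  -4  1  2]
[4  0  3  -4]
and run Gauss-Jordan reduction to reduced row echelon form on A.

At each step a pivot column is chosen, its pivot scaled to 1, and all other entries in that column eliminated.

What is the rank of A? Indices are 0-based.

[1] R0 /= 2  ⇒  (1, -2, -3/2, -1/2)
     R1 -= -1·R0  ⇒  (0, -5, -3/2, -1/2)
     R3 -= 4·R0  ⇒  (0, 8, 9, -2)
[2] R1 /= -5  ⇒  (0, 1, 3/10, 1/10)
     R0 -= -2·R1  ⇒  (1, 0, -9/10, -3/10)
     R2 -= -4·R1  ⇒  (0, 0, 11/5, 12/5)
     R3 -= 8·R1  ⇒  (0, 0, 33/5, -14/5)
[3] R2 /= 11/5  ⇒  (0, 0, 1, 12/11)
     R0 -= -9/10·R2  ⇒  (1, 0, 0, 15/22)
     R1 -= 3/10·R2  ⇒  (0, 1, 0, -5/22)
     R3 -= 33/5·R2  ⇒  (0, 0, 0, -10)
[4] R3 /= -10  ⇒  (0, 0, 0, 1)
     R0 -= 15/22·R3  ⇒  (1, 0, 0, 0)
     R1 -= -5/22·R3  ⇒  (0, 1, 0, 0)
     R2 -= 12/11·R3  ⇒  (0, 0, 1, 0)

rank = 4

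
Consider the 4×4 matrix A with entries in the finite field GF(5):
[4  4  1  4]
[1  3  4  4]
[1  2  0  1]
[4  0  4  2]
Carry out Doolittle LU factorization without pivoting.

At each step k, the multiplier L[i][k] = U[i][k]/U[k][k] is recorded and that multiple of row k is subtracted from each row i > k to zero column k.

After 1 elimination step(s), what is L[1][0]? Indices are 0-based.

Step 1: pivot at (0,0) is 4.
  row1 ← row1 − (4)·row0  ⇒  L[1][0]=4, U row1=(0, 2, 0, 3)
  row2 ← row2 − (4)·row0  ⇒  L[2][0]=4, U row2=(0, 1, 1, 0)
  row3 ← row3 − (1)·row0  ⇒  L[3][0]=1, U row3=(0, 1, 3, 3)

L[1][0] = 4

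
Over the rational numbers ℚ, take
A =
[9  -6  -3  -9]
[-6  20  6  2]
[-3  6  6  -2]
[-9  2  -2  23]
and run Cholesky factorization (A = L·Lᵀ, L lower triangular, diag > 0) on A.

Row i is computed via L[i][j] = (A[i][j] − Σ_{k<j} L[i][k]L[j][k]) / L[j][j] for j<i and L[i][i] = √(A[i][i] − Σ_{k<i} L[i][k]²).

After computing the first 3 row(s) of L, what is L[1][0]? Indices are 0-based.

L[1][0] = -2

Step 1: L[0][0] = √(9) = 3.
  L[1][0] = (-6) / L[0][0] = -2.
Step 2: L[1][1] = √(16) = 4.
  L[2][0] = (-3) / L[0][0] = -1.
  L[2][1] = (4) / L[1][1] = 1.
Step 3: L[2][2] = √(4) = 2.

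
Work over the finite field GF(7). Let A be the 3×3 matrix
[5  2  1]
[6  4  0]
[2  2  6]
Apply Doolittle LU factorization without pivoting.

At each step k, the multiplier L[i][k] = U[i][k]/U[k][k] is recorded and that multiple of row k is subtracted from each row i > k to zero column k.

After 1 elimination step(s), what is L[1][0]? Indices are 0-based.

k=0: U[0][0]=5
  eliminate (1,0): mult=4, new row 1: (0, 3, 3); set L[1][0]=4
  eliminate (2,0): mult=6, new row 2: (0, 4, 0); set L[2][0]=6

L[1][0] = 4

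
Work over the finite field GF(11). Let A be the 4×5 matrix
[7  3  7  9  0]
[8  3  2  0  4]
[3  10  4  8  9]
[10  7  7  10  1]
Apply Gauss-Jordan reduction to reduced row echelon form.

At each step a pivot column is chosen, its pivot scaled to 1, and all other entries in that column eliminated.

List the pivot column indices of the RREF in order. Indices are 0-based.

[1] R0 /= 7  ⇒  (1, 2, 1, 6, 0)
     R1 -= 8·R0  ⇒  (0, 9, 5, 7, 4)
     R2 -= 3·R0  ⇒  (0, 4, 1, 1, 9)
     R3 -= 10·R0  ⇒  (0, 9, 8, 5, 1)
[2] R1 /= 9  ⇒  (0, 1, 3, 2, 9)
     R0 -= 2·R1  ⇒  (1, 0, 6, 2, 4)
     R2 -= 4·R1  ⇒  (0, 0, 0, 4, 6)
     R3 -= 9·R1  ⇒  (0, 0, 3, 9, 8)
[3] R2 <-> R3
[3] R2 /= 3  ⇒  (0, 0, 1, 3, 10)
     R0 -= 6·R2  ⇒  (1, 0, 0, 6, 10)
     R1 -= 3·R2  ⇒  (0, 1, 0, 4, 1)
[4] R3 /= 4  ⇒  (0, 0, 0, 1, 7)
     R0 -= 6·R3  ⇒  (1, 0, 0, 0, 1)
     R1 -= 4·R3  ⇒  (0, 1, 0, 0, 6)
     R2 -= 3·R3  ⇒  (0, 0, 1, 0, 0)

pivot columns: 0, 1, 2, 3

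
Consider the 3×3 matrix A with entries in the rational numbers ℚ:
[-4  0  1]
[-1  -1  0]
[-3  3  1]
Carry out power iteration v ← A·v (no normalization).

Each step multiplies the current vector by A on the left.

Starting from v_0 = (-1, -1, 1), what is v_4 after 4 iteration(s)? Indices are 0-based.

v_0 = (-1, -1, 1).
v_1 = A·v_0 = (5, 2, 1).
v_2 = A·v_1 = (-19, -7, -8).
v_3 = A·v_2 = (68, 26, 28).
v_4 = A·v_3 = (-244, -94, -98).

v_4 = (-244, -94, -98)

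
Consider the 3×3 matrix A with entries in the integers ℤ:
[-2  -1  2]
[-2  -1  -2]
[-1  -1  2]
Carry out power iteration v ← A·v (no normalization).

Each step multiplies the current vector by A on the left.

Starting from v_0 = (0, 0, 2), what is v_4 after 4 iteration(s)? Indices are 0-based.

v_4 = (20, -76, 40)

v_0 = (0, 0, 2).
v_1 = A·v_0 = (4, -4, 4).
v_2 = A·v_1 = (4, -12, 8).
v_3 = A·v_2 = (20, -12, 24).
v_4 = A·v_3 = (20, -76, 40).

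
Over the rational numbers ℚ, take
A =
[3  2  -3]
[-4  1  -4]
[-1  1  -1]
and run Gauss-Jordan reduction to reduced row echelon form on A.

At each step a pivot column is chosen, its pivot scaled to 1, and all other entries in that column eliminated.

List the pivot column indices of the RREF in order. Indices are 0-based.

pivot columns: 0, 1, 2

[1] R0 /= 3  ⇒  (1, 2/3, -1)
     R1 -= -4·R0  ⇒  (0, 11/3, -8)
     R2 -= -1·R0  ⇒  (0, 5/3, -2)
[2] R1 /= 11/3  ⇒  (0, 1, -24/11)
     R0 -= 2/3·R1  ⇒  (1, 0, 5/11)
     R2 -= 5/3·R1  ⇒  (0, 0, 18/11)
[3] R2 /= 18/11  ⇒  (0, 0, 1)
     R0 -= 5/11·R2  ⇒  (1, 0, 0)
     R1 -= -24/11·R2  ⇒  (0, 1, 0)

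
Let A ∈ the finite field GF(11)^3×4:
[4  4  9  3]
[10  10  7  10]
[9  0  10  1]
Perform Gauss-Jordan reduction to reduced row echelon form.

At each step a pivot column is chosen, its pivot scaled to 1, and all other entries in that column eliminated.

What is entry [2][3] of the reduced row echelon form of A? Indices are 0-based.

M[2][3] = 8

[1] R0 /= 4  ⇒  (1, 1, 5, 9)
     R1 -= 10·R0  ⇒  (0, 0, 1, 8)
     R2 -= 9·R0  ⇒  (0, 2, 9, 8)
[2] R1 <-> R2
[2] R1 /= 2  ⇒  (0, 1, 10, 4)
     R0 -= 1·R1  ⇒  (1, 0, 6, 5)
[3] R2 /= 1  ⇒  (0, 0, 1, 8)
     R0 -= 6·R2  ⇒  (1, 0, 0, 1)
     R1 -= 10·R2  ⇒  (0, 1, 0, 1)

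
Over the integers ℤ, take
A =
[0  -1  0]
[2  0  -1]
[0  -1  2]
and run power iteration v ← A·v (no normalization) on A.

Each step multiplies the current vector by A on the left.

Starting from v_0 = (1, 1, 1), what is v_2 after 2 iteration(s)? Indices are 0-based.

v_2 = (-1, -3, 1)

v_0 = (1, 1, 1).
v_1 = A·v_0 = (-1, 1, 1).
v_2 = A·v_1 = (-1, -3, 1).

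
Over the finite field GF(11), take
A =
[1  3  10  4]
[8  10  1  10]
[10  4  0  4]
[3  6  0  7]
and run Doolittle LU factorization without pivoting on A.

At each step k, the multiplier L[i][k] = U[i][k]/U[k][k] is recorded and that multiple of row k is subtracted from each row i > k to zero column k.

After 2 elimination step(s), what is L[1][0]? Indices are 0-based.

[col 0] pivot 1
  R1 -= 8*R0 → (0, 8, 9, 0)  (L[1][0] := 8)
  R2 -= 10*R0 → (0, 7, 10, 8)  (L[2][0] := 10)
  R3 -= 3*R0 → (0, 8, 3, 6)  (L[3][0] := 3)
[col 1] pivot 8
  R2 -= 5*R1 → (0, 0, 9, 8)  (L[2][1] := 5)
  R3 -= 1*R1 → (0, 0, 5, 6)  (L[3][1] := 1)

L[1][0] = 8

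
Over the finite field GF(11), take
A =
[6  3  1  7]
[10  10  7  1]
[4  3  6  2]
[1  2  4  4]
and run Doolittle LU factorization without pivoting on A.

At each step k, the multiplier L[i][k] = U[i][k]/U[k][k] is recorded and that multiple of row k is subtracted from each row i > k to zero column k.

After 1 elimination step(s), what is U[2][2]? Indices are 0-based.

Step 1: pivot at (0,0) is 6.
  row1 ← row1 − (9)·row0  ⇒  L[1][0]=9, U row1=(0, 5, 9, 4)
  row2 ← row2 − (8)·row0  ⇒  L[2][0]=8, U row2=(0, 1, 9, 1)
  row3 ← row3 − (2)·row0  ⇒  L[3][0]=2, U row3=(0, 7, 2, 1)

U[2][2] = 9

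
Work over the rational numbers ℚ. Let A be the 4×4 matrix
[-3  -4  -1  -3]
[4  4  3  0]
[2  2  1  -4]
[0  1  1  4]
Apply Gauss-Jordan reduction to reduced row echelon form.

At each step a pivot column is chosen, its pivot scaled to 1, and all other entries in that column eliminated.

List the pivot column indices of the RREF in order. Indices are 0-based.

[1] R0 /= -3  ⇒  (1, 4/3, 1/3, 1)
     R1 -= 4·R0  ⇒  (0, -4/3, 5/3, -4)
     R2 -= 2·R0  ⇒  (0, -2/3, 1/3, -6)
[2] R1 /= -4/3  ⇒  (0, 1, -5/4, 3)
     R0 -= 4/3·R1  ⇒  (1, 0, 2, -3)
     R2 -= -2/3·R1  ⇒  (0, 0, -1/2, -4)
     R3 -= 1·R1  ⇒  (0, 0, 9/4, 1)
[3] R2 /= -1/2  ⇒  (0, 0, 1, 8)
     R0 -= 2·R2  ⇒  (1, 0, 0, -19)
     R1 -= -5/4·R2  ⇒  (0, 1, 0, 13)
     R3 -= 9/4·R2  ⇒  (0, 0, 0, -17)
[4] R3 /= -17  ⇒  (0, 0, 0, 1)
     R0 -= -19·R3  ⇒  (1, 0, 0, 0)
     R1 -= 13·R3  ⇒  (0, 1, 0, 0)
     R2 -= 8·R3  ⇒  (0, 0, 1, 0)

pivot columns: 0, 1, 2, 3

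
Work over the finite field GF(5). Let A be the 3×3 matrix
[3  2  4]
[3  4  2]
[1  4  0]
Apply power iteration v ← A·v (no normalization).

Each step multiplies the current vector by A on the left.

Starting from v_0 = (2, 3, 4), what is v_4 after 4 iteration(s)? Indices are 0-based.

v_4 = (0, 1, 2)

v_0 = (2, 3, 4).
v_1 = A·v_0 = (3, 1, 4).
v_2 = A·v_1 = (2, 1, 2).
v_3 = A·v_2 = (1, 4, 1).
v_4 = A·v_3 = (0, 1, 2).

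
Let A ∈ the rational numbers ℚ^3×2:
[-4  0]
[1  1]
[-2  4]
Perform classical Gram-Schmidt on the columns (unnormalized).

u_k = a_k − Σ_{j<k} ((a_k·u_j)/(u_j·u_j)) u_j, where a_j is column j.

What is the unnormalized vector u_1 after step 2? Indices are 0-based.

Step 1: u_0 = a_0 = (-4, 1, -2).
Step 2: u_1 = a_1 − (-1/3)·u_0 = (-4/3, 4/3, 10/3).

u_1 = (-4/3, 4/3, 10/3)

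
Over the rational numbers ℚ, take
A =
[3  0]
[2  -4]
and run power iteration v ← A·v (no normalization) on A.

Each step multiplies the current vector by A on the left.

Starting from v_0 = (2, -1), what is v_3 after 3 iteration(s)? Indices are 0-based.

v_3 = (54, 116)

v_0 = (2, -1).
v_1 = A·v_0 = (6, 8).
v_2 = A·v_1 = (18, -20).
v_3 = A·v_2 = (54, 116).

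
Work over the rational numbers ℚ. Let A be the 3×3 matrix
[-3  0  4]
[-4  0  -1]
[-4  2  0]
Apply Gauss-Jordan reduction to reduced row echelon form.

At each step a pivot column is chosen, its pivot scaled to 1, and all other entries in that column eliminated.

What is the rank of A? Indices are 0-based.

rank = 3

[1] R0 /= -3  ⇒  (1, 0, -4/3)
     R1 -= -4·R0  ⇒  (0, 0, -19/3)
     R2 -= -4·R0  ⇒  (0, 2, -16/3)
[2] R1 <-> R2
[2] R1 /= 2  ⇒  (0, 1, -8/3)
[3] R2 /= -19/3  ⇒  (0, 0, 1)
     R0 -= -4/3·R2  ⇒  (1, 0, 0)
     R1 -= -8/3·R2  ⇒  (0, 1, 0)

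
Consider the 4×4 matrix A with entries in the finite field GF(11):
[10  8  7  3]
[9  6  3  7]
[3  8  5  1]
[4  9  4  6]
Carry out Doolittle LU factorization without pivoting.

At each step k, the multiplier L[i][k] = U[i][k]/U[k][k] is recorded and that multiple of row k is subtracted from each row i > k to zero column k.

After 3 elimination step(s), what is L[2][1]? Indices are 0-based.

Step 1: pivot at (0,0) is 10.
  row1 ← row1 − (2)·row0  ⇒  L[1][0]=2, U row1=(0, 1, 0, 1)
  row2 ← row2 − (8)·row0  ⇒  L[2][0]=8, U row2=(0, 10, 4, 10)
  row3 ← row3 − (7)·row0  ⇒  L[3][0]=7, U row3=(0, 8, 10, 7)
Step 2: pivot at (1,1) is 1.
  row2 ← row2 − (10)·row1  ⇒  L[2][1]=10, U row2=(0, 0, 4, 0)
  row3 ← row3 − (8)·row1  ⇒  L[3][1]=8, U row3=(0, 0, 10, 10)
Step 3: pivot at (2,2) is 4.
  row3 ← row3 − (8)·row2  ⇒  L[3][2]=8, U row3=(0, 0, 0, 10)

L[2][1] = 10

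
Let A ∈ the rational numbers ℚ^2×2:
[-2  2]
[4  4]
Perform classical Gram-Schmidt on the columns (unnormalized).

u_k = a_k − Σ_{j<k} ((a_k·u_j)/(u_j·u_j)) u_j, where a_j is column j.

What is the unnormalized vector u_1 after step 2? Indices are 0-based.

u_1 = (16/5, 8/5)

Step 1: u_0 = a_0 = (-2, 4).
Step 2: u_1 = a_1 − (3/5)·u_0 = (16/5, 8/5).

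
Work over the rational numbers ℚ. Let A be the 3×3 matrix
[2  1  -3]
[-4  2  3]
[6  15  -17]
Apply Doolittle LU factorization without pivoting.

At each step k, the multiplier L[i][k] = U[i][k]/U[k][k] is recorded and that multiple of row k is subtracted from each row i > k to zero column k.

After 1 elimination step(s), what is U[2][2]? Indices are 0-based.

k=0: U[0][0]=2
  eliminate (1,0): mult=-2, new row 1: (0, 4, -3); set L[1][0]=-2
  eliminate (2,0): mult=3, new row 2: (0, 12, -8); set L[2][0]=3

U[2][2] = -8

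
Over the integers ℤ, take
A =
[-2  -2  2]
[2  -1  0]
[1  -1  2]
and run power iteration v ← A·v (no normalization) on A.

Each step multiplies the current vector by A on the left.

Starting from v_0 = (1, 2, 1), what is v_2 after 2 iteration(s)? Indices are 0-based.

v_2 = (10, -8, -2)

v_0 = (1, 2, 1).
v_1 = A·v_0 = (-4, 0, 1).
v_2 = A·v_1 = (10, -8, -2).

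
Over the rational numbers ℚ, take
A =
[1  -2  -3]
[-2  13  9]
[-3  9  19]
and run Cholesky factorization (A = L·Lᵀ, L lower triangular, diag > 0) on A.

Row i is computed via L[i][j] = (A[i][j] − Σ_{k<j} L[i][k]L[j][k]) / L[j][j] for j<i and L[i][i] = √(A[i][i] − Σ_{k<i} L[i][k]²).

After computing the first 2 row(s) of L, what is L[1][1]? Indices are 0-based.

L[1][1] = 3

Step 1: L[0][0] = √(1) = 1.
  L[1][0] = (-2) / L[0][0] = -2.
Step 2: L[1][1] = √(9) = 3.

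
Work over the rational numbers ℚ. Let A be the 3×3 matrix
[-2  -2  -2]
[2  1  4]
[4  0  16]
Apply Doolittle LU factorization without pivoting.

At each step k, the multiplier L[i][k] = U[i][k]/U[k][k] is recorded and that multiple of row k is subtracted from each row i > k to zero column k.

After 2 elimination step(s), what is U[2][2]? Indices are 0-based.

U[2][2] = 4

Step 1: pivot at (0,0) is -2.
  row1 ← row1 − (-1)·row0  ⇒  L[1][0]=-1, U row1=(0, -1, 2)
  row2 ← row2 − (-2)·row0  ⇒  L[2][0]=-2, U row2=(0, -4, 12)
Step 2: pivot at (1,1) is -1.
  row2 ← row2 − (4)·row1  ⇒  L[2][1]=4, U row2=(0, 0, 4)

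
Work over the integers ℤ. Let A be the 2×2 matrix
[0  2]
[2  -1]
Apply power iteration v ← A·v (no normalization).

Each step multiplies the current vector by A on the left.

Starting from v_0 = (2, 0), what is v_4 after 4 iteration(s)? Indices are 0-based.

v_4 = (40, -36)

v_0 = (2, 0).
v_1 = A·v_0 = (0, 4).
v_2 = A·v_1 = (8, -4).
v_3 = A·v_2 = (-8, 20).
v_4 = A·v_3 = (40, -36).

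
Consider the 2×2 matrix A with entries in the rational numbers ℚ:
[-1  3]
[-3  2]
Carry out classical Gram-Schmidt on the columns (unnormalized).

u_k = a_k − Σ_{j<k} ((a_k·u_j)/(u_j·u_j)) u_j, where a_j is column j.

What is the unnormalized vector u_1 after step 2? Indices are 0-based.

Step 1: u_0 = a_0 = (-1, -3).
Step 2: u_1 = a_1 − (-9/10)·u_0 = (21/10, -7/10).

u_1 = (21/10, -7/10)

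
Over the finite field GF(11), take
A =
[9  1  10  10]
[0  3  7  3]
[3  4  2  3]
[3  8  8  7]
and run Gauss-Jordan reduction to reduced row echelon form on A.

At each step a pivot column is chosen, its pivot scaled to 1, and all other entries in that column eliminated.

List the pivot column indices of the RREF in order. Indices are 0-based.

[1] R0 /= 9  ⇒  (1, 5, 6, 6)
     R2 -= 3·R0  ⇒  (0, 0, 6, 7)
     R3 -= 3·R0  ⇒  (0, 4, 1, 0)
[2] R1 /= 3  ⇒  (0, 1, 6, 1)
     R0 -= 5·R1  ⇒  (1, 0, 9, 1)
     R3 -= 4·R1  ⇒  (0, 0, 10, 7)
[3] R2 /= 6  ⇒  (0, 0, 1, 3)
     R0 -= 9·R2  ⇒  (1, 0, 0, 7)
     R1 -= 6·R2  ⇒  (0, 1, 0, 5)
     R3 -= 10·R2  ⇒  (0, 0, 0, 10)
[4] R3 /= 10  ⇒  (0, 0, 0, 1)
     R0 -= 7·R3  ⇒  (1, 0, 0, 0)
     R1 -= 5·R3  ⇒  (0, 1, 0, 0)
     R2 -= 3·R3  ⇒  (0, 0, 1, 0)

pivot columns: 0, 1, 2, 3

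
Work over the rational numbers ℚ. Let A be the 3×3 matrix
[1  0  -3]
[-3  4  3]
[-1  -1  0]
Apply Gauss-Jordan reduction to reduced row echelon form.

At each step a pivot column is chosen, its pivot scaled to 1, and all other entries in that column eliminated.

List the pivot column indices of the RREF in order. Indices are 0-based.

pivot columns: 0, 1, 2

pivot(0,0)=1: scale R0 → (1, 0, -3)
  clear (1,0): R1 −= (-3)R0 → (0, 4, -6)
  clear (2,0): R2 −= (-1)R0 → (0, -1, -3)
pivot(1,1)=4: scale R1 → (0, 1, -3/2)
  clear (2,1): R2 −= (-1)R1 → (0, 0, -9/2)
pivot(2,2)=-9/2: scale R2 → (0, 0, 1)
  clear (0,2): R0 −= (-3)R2 → (1, 0, 0)
  clear (1,2): R1 −= (-3/2)R2 → (0, 1, 0)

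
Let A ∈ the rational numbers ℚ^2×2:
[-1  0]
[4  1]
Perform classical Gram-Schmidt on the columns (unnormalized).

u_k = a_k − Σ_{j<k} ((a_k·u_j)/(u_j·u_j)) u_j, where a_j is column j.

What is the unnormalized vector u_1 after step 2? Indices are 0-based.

Step 1: u_0 = a_0 = (-1, 4).
Step 2: u_1 = a_1 − (4/17)·u_0 = (4/17, 1/17).

u_1 = (4/17, 1/17)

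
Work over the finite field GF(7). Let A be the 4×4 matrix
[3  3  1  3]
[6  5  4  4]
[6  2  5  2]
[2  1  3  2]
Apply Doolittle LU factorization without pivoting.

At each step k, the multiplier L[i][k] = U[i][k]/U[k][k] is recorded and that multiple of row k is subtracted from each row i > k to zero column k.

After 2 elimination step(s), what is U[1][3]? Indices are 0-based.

k=0: U[0][0]=3
  eliminate (1,0): mult=2, new row 1: (0, 6, 2, 5); set L[1][0]=2
  eliminate (2,0): mult=2, new row 2: (0, 3, 3, 3); set L[2][0]=2
  eliminate (3,0): mult=3, new row 3: (0, 6, 0, 0); set L[3][0]=3
k=1: U[1][1]=6
  eliminate (2,1): mult=4, new row 2: (0, 0, 2, 4); set L[2][1]=4
  eliminate (3,1): mult=1, new row 3: (0, 0, 5, 2); set L[3][1]=1

U[1][3] = 5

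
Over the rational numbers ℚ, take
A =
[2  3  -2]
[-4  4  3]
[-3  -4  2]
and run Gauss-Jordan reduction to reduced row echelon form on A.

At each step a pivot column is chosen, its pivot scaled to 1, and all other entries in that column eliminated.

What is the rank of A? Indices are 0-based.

pivot(0,0)=2: scale R0 → (1, 3/2, -1)
  clear (1,0): R1 −= (-4)R0 → (0, 10, -1)
  clear (2,0): R2 −= (-3)R0 → (0, 1/2, -1)
pivot(1,1)=10: scale R1 → (0, 1, -1/10)
  clear (0,1): R0 −= (3/2)R1 → (1, 0, -17/20)
  clear (2,1): R2 −= (1/2)R1 → (0, 0, -19/20)
pivot(2,2)=-19/20: scale R2 → (0, 0, 1)
  clear (0,2): R0 −= (-17/20)R2 → (1, 0, 0)
  clear (1,2): R1 −= (-1/10)R2 → (0, 1, 0)

rank = 3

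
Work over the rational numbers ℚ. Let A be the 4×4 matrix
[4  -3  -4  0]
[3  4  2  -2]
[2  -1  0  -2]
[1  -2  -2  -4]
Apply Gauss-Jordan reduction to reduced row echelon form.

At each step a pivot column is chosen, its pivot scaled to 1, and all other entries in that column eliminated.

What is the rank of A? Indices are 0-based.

[1] R0 /= 4  ⇒  (1, -3/4, -1, 0)
     R1 -= 3·R0  ⇒  (0, 25/4, 5, -2)
     R2 -= 2·R0  ⇒  (0, 1/2, 2, -2)
     R3 -= 1·R0  ⇒  (0, -5/4, -1, -4)
[2] R1 /= 25/4  ⇒  (0, 1, 4/5, -8/25)
     R0 -= -3/4·R1  ⇒  (1, 0, -2/5, -6/25)
     R2 -= 1/2·R1  ⇒  (0, 0, 8/5, -46/25)
     R3 -= -5/4·R1  ⇒  (0, 0, 0, -22/5)
[3] R2 /= 8/5  ⇒  (0, 0, 1, -23/20)
     R0 -= -2/5·R2  ⇒  (1, 0, 0, -7/10)
     R1 -= 4/5·R2  ⇒  (0, 1, 0, 3/5)
[4] R3 /= -22/5  ⇒  (0, 0, 0, 1)
     R0 -= -7/10·R3  ⇒  (1, 0, 0, 0)
     R1 -= 3/5·R3  ⇒  (0, 1, 0, 0)
     R2 -= -23/20·R3  ⇒  (0, 0, 1, 0)

rank = 4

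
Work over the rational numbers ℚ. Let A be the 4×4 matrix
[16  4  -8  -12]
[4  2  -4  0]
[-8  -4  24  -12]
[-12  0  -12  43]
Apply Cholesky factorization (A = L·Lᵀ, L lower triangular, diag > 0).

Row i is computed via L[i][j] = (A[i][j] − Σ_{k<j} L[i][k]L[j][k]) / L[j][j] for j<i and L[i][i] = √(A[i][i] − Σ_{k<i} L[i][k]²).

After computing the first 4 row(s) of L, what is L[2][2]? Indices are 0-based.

Step 1: L[0][0] = √(16) = 4.
  L[1][0] = (4) / L[0][0] = 1.
Step 2: L[1][1] = √(1) = 1.
  L[2][0] = (-8) / L[0][0] = -2.
  L[2][1] = (-2) / L[1][1] = -2.
Step 3: L[2][2] = √(16) = 4.
  L[3][0] = (-12) / L[0][0] = -3.
  L[3][1] = (3) / L[1][1] = 3.
  L[3][2] = (-12) / L[2][2] = -3.
Step 4: L[3][3] = √(16) = 4.

L[2][2] = 4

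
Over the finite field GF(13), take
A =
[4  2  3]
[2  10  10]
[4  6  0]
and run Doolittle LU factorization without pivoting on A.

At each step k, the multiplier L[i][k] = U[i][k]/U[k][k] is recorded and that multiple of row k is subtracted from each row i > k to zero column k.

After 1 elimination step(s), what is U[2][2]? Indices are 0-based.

k=0: U[0][0]=4
  eliminate (1,0): mult=7, new row 1: (0, 9, 2); set L[1][0]=7
  eliminate (2,0): mult=1, new row 2: (0, 4, 10); set L[2][0]=1

U[2][2] = 10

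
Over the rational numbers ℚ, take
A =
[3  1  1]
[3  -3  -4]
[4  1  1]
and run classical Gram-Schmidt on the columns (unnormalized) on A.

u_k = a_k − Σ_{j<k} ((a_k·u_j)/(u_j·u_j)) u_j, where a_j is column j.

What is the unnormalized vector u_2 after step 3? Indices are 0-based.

Step 1: u_0 = a_0 = (3, 3, 4).
Step 2: u_1 = a_1 − (-1/17)·u_0 = (20/17, -48/17, 21/17).
Step 3: u_2 = a_2 − (-5/34)·u_0 − (233/185)·u_1 = (-3/74, -1/370, 6/185).

u_2 = (-3/74, -1/370, 6/185)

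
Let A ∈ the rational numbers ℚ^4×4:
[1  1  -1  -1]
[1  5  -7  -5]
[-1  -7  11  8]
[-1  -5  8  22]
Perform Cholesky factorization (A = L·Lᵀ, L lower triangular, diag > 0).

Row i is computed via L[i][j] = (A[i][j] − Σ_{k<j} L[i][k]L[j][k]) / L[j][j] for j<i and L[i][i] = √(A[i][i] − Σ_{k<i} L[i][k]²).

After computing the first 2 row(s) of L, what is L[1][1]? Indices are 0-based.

Step 1: L[0][0] = √(1) = 1.
  L[1][0] = (1) / L[0][0] = 1.
Step 2: L[1][1] = √(4) = 2.

L[1][1] = 2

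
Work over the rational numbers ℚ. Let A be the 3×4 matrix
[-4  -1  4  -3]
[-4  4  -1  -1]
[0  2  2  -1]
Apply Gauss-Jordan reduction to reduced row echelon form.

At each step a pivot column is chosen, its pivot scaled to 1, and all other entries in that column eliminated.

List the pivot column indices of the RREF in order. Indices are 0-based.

pivot columns: 0, 1, 2

[1] R0 /= -4  ⇒  (1, 1/4, -1, 3/4)
     R1 -= -4·R0  ⇒  (0, 5, -5, 2)
[2] R1 /= 5  ⇒  (0, 1, -1, 2/5)
     R0 -= 1/4·R1  ⇒  (1, 0, -3/4, 13/20)
     R2 -= 2·R1  ⇒  (0, 0, 4, -9/5)
[3] R2 /= 4  ⇒  (0, 0, 1, -9/20)
     R0 -= -3/4·R2  ⇒  (1, 0, 0, 5/16)
     R1 -= -1·R2  ⇒  (0, 1, 0, -1/20)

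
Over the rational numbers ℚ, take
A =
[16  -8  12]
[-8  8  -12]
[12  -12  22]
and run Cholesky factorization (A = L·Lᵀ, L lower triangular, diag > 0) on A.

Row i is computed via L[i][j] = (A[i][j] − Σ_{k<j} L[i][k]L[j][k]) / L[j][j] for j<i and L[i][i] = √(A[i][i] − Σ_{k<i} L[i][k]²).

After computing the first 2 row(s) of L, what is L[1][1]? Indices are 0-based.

Step 1: L[0][0] = √(16) = 4.
  L[1][0] = (-8) / L[0][0] = -2.
Step 2: L[1][1] = √(4) = 2.

L[1][1] = 2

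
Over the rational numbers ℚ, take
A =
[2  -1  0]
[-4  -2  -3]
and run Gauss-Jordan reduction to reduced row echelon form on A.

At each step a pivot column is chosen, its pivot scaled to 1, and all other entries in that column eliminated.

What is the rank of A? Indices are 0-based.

rank = 2

[1] R0 /= 2  ⇒  (1, -1/2, 0)
     R1 -= -4·R0  ⇒  (0, -4, -3)
[2] R1 /= -4  ⇒  (0, 1, 3/4)
     R0 -= -1/2·R1  ⇒  (1, 0, 3/8)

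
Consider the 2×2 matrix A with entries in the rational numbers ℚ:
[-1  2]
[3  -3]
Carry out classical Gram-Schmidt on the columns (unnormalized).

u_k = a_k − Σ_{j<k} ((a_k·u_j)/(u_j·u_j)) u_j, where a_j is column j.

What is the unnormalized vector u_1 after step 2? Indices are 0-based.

u_1 = (9/10, 3/10)

Step 1: u_0 = a_0 = (-1, 3).
Step 2: u_1 = a_1 − (-11/10)·u_0 = (9/10, 3/10).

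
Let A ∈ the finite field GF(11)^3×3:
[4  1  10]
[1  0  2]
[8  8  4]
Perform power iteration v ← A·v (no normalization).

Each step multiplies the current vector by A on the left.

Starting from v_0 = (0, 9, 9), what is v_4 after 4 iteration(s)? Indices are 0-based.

v_4 = (7, 8, 1)

v_0 = (0, 9, 9).
v_1 = A·v_0 = (0, 7, 9).
v_2 = A·v_1 = (9, 7, 4).
v_3 = A·v_2 = (6, 6, 1).
v_4 = A·v_3 = (7, 8, 1).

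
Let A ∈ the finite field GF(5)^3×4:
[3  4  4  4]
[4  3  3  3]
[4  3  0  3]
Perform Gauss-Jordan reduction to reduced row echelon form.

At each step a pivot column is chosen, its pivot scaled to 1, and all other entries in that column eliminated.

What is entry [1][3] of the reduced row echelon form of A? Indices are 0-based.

M[1][3] = 1

pivot(0,0)=3: scale R0 → (1, 3, 3, 3)
  clear (1,0): R1 −= (4)R0 → (0, 1, 1, 1)
  clear (2,0): R2 −= (4)R0 → (0, 1, 3, 1)
pivot(1,1)=1: scale R1 → (0, 1, 1, 1)
  clear (0,1): R0 −= (3)R1 → (1, 0, 0, 0)
  clear (2,1): R2 −= (1)R1 → (0, 0, 2, 0)
pivot(2,2)=2: scale R2 → (0, 0, 1, 0)
  clear (1,2): R1 −= (1)R2 → (0, 1, 0, 1)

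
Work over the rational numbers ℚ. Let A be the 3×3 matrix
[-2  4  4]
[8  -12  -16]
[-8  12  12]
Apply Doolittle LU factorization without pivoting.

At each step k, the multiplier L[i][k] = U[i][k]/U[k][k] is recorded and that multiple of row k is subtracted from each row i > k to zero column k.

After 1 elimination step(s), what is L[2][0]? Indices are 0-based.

L[2][0] = 4

Step 1: pivot at (0,0) is -2.
  row1 ← row1 − (-4)·row0  ⇒  L[1][0]=-4, U row1=(0, 4, 0)
  row2 ← row2 − (4)·row0  ⇒  L[2][0]=4, U row2=(0, -4, -4)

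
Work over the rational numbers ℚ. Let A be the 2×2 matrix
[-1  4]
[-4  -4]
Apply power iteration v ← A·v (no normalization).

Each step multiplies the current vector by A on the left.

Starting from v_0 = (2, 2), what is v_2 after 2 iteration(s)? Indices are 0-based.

v_2 = (-70, 40)

v_0 = (2, 2).
v_1 = A·v_0 = (6, -16).
v_2 = A·v_1 = (-70, 40).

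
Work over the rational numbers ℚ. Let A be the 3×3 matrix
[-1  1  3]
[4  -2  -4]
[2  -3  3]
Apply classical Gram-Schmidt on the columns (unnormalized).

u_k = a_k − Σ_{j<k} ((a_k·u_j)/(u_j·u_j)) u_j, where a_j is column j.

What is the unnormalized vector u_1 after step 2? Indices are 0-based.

Step 1: u_0 = a_0 = (-1, 4, 2).
Step 2: u_1 = a_1 − (-5/7)·u_0 = (2/7, 6/7, -11/7).

u_1 = (2/7, 6/7, -11/7)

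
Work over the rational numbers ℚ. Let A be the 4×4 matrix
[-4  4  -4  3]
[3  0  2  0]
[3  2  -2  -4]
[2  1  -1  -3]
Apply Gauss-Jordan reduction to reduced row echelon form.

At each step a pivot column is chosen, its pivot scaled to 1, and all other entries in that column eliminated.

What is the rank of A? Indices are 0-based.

pivot(0,0)=-4: scale R0 → (1, -1, 1, -3/4)
  clear (1,0): R1 −= (3)R0 → (0, 3, -1, 9/4)
  clear (2,0): R2 −= (3)R0 → (0, 5, -5, -7/4)
  clear (3,0): R3 −= (2)R0 → (0, 3, -3, -3/2)
pivot(1,1)=3: scale R1 → (0, 1, -1/3, 3/4)
  clear (0,1): R0 −= (-1)R1 → (1, 0, 2/3, 0)
  clear (2,1): R2 −= (5)R1 → (0, 0, -10/3, -11/2)
  clear (3,1): R3 −= (3)R1 → (0, 0, -2, -15/4)
pivot(2,2)=-10/3: scale R2 → (0, 0, 1, 33/20)
  clear (0,2): R0 −= (2/3)R2 → (1, 0, 0, -11/10)
  clear (1,2): R1 −= (-1/3)R2 → (0, 1, 0, 13/10)
  clear (3,2): R3 −= (-2)R2 → (0, 0, 0, -9/20)
pivot(3,3)=-9/20: scale R3 → (0, 0, 0, 1)
  clear (0,3): R0 −= (-11/10)R3 → (1, 0, 0, 0)
  clear (1,3): R1 −= (13/10)R3 → (0, 1, 0, 0)
  clear (2,3): R2 −= (33/20)R3 → (0, 0, 1, 0)

rank = 4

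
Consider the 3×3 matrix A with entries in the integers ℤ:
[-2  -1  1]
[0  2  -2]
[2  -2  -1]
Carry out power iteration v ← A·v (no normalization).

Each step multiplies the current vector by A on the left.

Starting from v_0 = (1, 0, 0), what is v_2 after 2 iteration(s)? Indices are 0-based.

v_2 = (6, -4, -6)

v_0 = (1, 0, 0).
v_1 = A·v_0 = (-2, 0, 2).
v_2 = A·v_1 = (6, -4, -6).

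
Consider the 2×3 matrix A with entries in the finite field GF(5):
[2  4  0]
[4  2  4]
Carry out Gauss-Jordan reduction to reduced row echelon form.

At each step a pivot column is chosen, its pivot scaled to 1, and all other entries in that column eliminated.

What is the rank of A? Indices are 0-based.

[1] R0 /= 2  ⇒  (1, 2, 0)
     R1 -= 4·R0  ⇒  (0, 4, 4)
[2] R1 /= 4  ⇒  (0, 1, 1)
     R0 -= 2·R1  ⇒  (1, 0, 3)

rank = 2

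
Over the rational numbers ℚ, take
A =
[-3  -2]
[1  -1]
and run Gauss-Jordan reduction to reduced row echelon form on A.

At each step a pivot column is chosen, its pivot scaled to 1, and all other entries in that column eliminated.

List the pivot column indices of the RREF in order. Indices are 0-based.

step 1: normalize row 0 (÷-3) = (1, 2/3)
  row 1: subtract 1×row0 = (0, -5/3)
step 2: normalize row 1 (÷-5/3) = (0, 1)
  row 0: subtract 2/3×row1 = (1, 0)

pivot columns: 0, 1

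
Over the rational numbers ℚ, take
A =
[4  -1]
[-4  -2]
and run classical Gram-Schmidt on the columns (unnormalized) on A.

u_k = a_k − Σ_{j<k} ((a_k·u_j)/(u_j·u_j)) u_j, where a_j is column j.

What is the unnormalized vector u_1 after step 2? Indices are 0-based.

u_1 = (-3/2, -3/2)

Step 1: u_0 = a_0 = (4, -4).
Step 2: u_1 = a_1 − (1/8)·u_0 = (-3/2, -3/2).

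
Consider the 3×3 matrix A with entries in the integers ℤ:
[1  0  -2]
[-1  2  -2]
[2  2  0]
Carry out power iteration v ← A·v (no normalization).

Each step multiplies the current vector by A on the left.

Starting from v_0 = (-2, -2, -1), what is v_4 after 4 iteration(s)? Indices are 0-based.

v_4 = (-112, -112, 64)

v_0 = (-2, -2, -1).
v_1 = A·v_0 = (0, 0, -8).
v_2 = A·v_1 = (16, 16, 0).
v_3 = A·v_2 = (16, 16, 64).
v_4 = A·v_3 = (-112, -112, 64).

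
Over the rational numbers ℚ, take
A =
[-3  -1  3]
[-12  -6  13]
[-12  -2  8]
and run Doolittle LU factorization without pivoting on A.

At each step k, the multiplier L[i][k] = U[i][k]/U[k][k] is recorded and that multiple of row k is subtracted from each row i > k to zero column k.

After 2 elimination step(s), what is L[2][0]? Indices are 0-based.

k=0: U[0][0]=-3
  eliminate (1,0): mult=4, new row 1: (0, -2, 1); set L[1][0]=4
  eliminate (2,0): mult=4, new row 2: (0, 2, -4); set L[2][0]=4
k=1: U[1][1]=-2
  eliminate (2,1): mult=-1, new row 2: (0, 0, -3); set L[2][1]=-1

L[2][0] = 4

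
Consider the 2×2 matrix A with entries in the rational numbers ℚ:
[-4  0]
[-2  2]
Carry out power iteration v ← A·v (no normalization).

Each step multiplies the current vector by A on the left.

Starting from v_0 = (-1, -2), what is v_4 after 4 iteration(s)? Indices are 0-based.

v_0 = (-1, -2).
v_1 = A·v_0 = (4, -2).
v_2 = A·v_1 = (-16, -12).
v_3 = A·v_2 = (64, 8).
v_4 = A·v_3 = (-256, -112).

v_4 = (-256, -112)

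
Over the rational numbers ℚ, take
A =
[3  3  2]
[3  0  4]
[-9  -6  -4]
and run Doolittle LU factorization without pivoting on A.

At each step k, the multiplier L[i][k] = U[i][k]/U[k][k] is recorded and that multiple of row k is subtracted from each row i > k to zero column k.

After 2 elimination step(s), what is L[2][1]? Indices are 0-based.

L[2][1] = -1

[col 0] pivot 3
  R1 -= 1*R0 → (0, -3, 2)  (L[1][0] := 1)
  R2 -= -3*R0 → (0, 3, 2)  (L[2][0] := -3)
[col 1] pivot -3
  R2 -= -1*R1 → (0, 0, 4)  (L[2][1] := -1)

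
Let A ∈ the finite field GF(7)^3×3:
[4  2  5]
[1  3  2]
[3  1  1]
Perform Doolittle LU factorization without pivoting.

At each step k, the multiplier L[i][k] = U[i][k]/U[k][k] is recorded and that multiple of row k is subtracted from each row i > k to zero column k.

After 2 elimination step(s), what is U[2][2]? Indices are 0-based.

[col 0] pivot 4
  R1 -= 2*R0 → (0, 6, 6)  (L[1][0] := 2)
  R2 -= 6*R0 → (0, 3, 6)  (L[2][0] := 6)
[col 1] pivot 6
  R2 -= 4*R1 → (0, 0, 3)  (L[2][1] := 4)

U[2][2] = 3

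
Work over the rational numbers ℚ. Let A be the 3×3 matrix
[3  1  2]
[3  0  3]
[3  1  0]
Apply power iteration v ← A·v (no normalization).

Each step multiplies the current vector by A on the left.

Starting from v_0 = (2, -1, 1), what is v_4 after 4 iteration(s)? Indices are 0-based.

v_0 = (2, -1, 1).
v_1 = A·v_0 = (7, 9, 5).
v_2 = A·v_1 = (40, 36, 30).
v_3 = A·v_2 = (216, 210, 156).
v_4 = A·v_3 = (1170, 1116, 858).

v_4 = (1170, 1116, 858)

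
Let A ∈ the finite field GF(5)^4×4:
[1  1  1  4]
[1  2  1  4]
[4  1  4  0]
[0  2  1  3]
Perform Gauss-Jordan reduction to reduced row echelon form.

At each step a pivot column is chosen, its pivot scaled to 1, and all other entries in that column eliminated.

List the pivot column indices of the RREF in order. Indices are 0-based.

pivot columns: 0, 1, 2, 3

step 1: normalize row 0 (÷1) = (1, 1, 1, 4)
  row 1: subtract 1×row0 = (0, 1, 0, 0)
  row 2: subtract 4×row0 = (0, 2, 0, 4)
step 2: normalize row 1 (÷1) = (0, 1, 0, 0)
  row 0: subtract 1×row1 = (1, 0, 1, 4)
  row 2: subtract 2×row1 = (0, 0, 0, 4)
  row 3: subtract 2×row1 = (0, 0, 1, 3)
step 3: exchange rows 2,3
step 3: normalize row 2 (÷1) = (0, 0, 1, 3)
  row 0: subtract 1×row2 = (1, 0, 0, 1)
step 4: normalize row 3 (÷4) = (0, 0, 0, 1)
  row 0: subtract 1×row3 = (1, 0, 0, 0)
  row 2: subtract 3×row3 = (0, 0, 1, 0)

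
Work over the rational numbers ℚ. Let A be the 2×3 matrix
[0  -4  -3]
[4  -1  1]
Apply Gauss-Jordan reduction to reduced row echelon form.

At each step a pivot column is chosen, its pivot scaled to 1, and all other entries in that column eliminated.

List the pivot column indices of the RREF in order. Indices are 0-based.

pivot(0,0): swap R0↔R1
pivot(0,0)=4: scale R0 → (1, -1/4, 1/4)
pivot(1,1)=-4: scale R1 → (0, 1, 3/4)
  clear (0,1): R0 −= (-1/4)R1 → (1, 0, 7/16)

pivot columns: 0, 1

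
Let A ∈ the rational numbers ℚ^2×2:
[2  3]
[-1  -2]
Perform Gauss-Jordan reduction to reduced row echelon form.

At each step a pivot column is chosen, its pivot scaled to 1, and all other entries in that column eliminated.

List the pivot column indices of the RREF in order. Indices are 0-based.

pivot columns: 0, 1

[1] R0 /= 2  ⇒  (1, 3/2)
     R1 -= -1·R0  ⇒  (0, -1/2)
[2] R1 /= -1/2  ⇒  (0, 1)
     R0 -= 3/2·R1  ⇒  (1, 0)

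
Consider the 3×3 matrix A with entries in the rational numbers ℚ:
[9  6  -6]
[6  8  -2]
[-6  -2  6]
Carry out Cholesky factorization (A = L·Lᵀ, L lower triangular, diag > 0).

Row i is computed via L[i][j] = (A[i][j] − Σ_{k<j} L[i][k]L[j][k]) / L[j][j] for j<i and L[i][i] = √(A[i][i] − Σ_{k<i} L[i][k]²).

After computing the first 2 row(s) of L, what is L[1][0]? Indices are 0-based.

Step 1: L[0][0] = √(9) = 3.
  L[1][0] = (6) / L[0][0] = 2.
Step 2: L[1][1] = √(4) = 2.

L[1][0] = 2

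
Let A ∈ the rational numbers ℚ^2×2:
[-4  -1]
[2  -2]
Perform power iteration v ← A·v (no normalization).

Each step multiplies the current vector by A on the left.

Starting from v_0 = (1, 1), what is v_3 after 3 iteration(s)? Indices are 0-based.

v_0 = (1, 1).
v_1 = A·v_0 = (-5, 0).
v_2 = A·v_1 = (20, -10).
v_3 = A·v_2 = (-70, 60).

v_3 = (-70, 60)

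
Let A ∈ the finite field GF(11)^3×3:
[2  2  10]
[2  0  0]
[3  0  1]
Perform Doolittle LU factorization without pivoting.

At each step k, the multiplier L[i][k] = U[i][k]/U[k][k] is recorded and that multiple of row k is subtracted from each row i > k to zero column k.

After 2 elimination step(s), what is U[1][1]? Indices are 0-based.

U[1][1] = 9

[col 0] pivot 2
  R1 -= 1*R0 → (0, 9, 1)  (L[1][0] := 1)
  R2 -= 7*R0 → (0, 8, 8)  (L[2][0] := 7)
[col 1] pivot 9
  R2 -= 7*R1 → (0, 0, 1)  (L[2][1] := 7)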